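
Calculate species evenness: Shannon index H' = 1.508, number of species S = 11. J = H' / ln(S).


ln(11) = 2.39790
J = H' / ln(S) = 1.508 / 2.39790 = 0.628884 ≈ 0.6289

0.6289


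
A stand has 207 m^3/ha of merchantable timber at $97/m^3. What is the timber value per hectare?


Value = 207 * 97 = $20079/ha

$20079/ha


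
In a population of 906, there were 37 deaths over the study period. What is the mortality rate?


Mortality rate = 37 / 906 = 0.040839 ≈ 0.0408

0.0408


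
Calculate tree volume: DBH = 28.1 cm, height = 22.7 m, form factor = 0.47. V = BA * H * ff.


(D/200)^2 = (28.1/200)^2 = 0.1405^2 = 0.01974025
BA = 3.141593 * 0.01974025 = 0.0620158 m^2
V = 0.0620158 * 22.7 * 0.47 = 0.661647 ≈ 0.662 m^3

0.662 m^3


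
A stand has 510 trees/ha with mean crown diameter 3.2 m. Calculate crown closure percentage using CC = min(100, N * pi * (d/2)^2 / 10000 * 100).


(d/2)^2 = (3.2/2)^2 = 1.6^2 = 2.56
Crown area = 3.141593 * 2.56 = 8.04248 m^2
N * area / 10000 * 100 = 510 * 8.04248 / 10000 * 100 = 41.0166
CC = min(100, 41.0166) = 41.0166 ≈ 41.0%

41.0%


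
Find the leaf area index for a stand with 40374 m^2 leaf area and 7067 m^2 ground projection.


LAI = 40374 / 7067 = 5.7130 ≈ 5.71

5.71


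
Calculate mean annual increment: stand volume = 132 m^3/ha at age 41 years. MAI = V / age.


MAI = 132 / 41 = 3.2195 ≈ 3.22 m^3/ha/yr

3.22 m^3/ha/yr


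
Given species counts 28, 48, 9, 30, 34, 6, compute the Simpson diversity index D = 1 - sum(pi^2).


Total N = 28 + 48 + 9 + 30 + 34 + 6 = 155
Per-species terms:
  p = 28/155 = 0.180645; p^2 = 0.180645^2 = 0.032633
  p = 48/155 = 0.309677; p^2 = 0.309677^2 = 0.095900
  p = 9/155 = 0.058065; p^2 = 0.058065^2 = 0.003372
  p = 30/155 = 0.193548; p^2 = 0.193548^2 = 0.037461
  p = 34/155 = 0.219355; p^2 = 0.219355^2 = 0.048117
  p = 6/155 = 0.038710; p^2 = 0.038710^2 = 0.001498
sum(p^2) = 0.032633 + 0.095900 + 0.003372 + 0.037461 + 0.048117 + 0.001498 = 0.218981
D = 1 - 0.218981 = 0.781019 ≈ 0.7810

0.7810


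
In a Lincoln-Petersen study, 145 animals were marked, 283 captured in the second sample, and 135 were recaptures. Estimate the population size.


N = M * C / R = 145 * 283 / 135 = 41035 / 135 = 303.96 ≈ 304

304 individuals


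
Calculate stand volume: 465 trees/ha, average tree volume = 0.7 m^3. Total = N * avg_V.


V_stand = 465 * 0.7 = 325.5 m^3/ha

325.5 m^3/ha


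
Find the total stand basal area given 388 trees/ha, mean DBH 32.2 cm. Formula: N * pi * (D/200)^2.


(D/200)^2 = (32.2/200)^2 = 0.161^2 = 0.025921
Individual BA = 3.141593 * 0.025921 = 0.0814332 m^2
Stand BA = 388 * 0.0814332 = 31.5961 ≈ 31.60 m^2/ha

31.60 m^2/ha


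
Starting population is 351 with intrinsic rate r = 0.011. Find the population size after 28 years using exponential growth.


r*t = 0.011 * 28 = 0.308
exp(0.308) = 1.36070
N = 351 * 1.36070 = 477.606 ≈ 478

478


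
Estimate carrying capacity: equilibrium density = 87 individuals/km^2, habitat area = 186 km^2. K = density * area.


K = 87 * 186 = 16182 individuals

16182 individuals


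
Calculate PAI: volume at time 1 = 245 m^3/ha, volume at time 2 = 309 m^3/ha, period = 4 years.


PAI = (V2 - V1) / period = (309 - 245) / 4 = 64 / 4 = 16.00 m^3/ha/yr

16.00 m^3/ha/yr


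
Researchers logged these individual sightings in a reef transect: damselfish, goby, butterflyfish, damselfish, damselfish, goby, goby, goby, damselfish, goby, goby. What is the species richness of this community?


Total individuals logged = 11
Distinct species (count of individuals): damselfish (4), goby (6), butterflyfish (1)
Species richness = number of distinct species = 3

3


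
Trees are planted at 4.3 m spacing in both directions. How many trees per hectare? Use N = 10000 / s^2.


N = 10000 / 4.3^2 = 10000 / 18.49 = 540.833 ≈ 541 trees/ha

541 trees/ha


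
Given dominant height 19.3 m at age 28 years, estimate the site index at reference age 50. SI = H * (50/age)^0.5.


50/28 = 1.78571
(1.78571)^0.5 = 1.33630
SI = 19.3 * 1.33630 = 25.7906 ≈ 25.8 m

25.8 m


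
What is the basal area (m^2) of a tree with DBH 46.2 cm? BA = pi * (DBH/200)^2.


D/200 = 46.2/200 = 0.231 m
(D/200)^2 = 0.231^2 = 0.053361
BA = 3.141593 * 0.053361 = 0.167639 ≈ 0.1676 m^2

0.1676 m^2


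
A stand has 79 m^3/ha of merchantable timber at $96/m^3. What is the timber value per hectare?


Value = 79 * 96 = $7584/ha

$7584/ha


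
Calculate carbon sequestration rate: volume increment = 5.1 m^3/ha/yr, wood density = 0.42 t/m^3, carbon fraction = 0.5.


C = 5.1 * 0.42 * 0.5 = 1.071 ≈ 1.07 t C/ha/yr

1.07 t C/ha/yr


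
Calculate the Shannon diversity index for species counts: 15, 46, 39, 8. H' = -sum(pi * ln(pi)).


Total N = 15 + 46 + 39 + 8 = 108
Per-species terms:
  p = 15/108 = 0.138889; ln(p) = -1.974080; p*ln(p) = 0.138889 * (-1.974080) = -0.274178
  p = 46/108 = 0.425926; ln(p) = -0.853490; p*ln(p) = 0.425926 * (-0.853490) = -0.363524
  p = 39/108 = 0.361111; ln(p) = -1.018570; p*ln(p) = 0.361111 * (-1.018570) = -0.367817
  p = 8/108 = 0.074074; ln(p) = -2.602691; p*ln(p) = 0.074074 * (-2.602691) = -0.192792
sum(p*ln(p)) = (-0.274178) + (-0.363524) + (-0.367817) + (-0.192792) = -1.198311
H' = -(-1.198311) = 1.198311 ≈ 1.1983

1.1983


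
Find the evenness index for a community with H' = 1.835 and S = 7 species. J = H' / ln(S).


ln(7) = 1.94591
J = H' / ln(S) = 1.835 / 1.94591 = 0.943004 ≈ 0.9430

0.9430


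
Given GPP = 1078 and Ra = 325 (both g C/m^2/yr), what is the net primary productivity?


NPP = GPP - Ra = 1078 - 325 = 753 g C/m^2/yr

753 g C/m^2/yr


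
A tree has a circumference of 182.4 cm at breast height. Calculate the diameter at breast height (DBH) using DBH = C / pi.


DBH = C / pi = 182.4 / 3.141593 = 58.0597 ≈ 58.06 cm

58.06 cm


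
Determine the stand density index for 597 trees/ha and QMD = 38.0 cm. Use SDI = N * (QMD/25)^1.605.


QMD/25 = 38.0/25 = 1.52
(1.52)^1.605 = exp(1.605 * ln(1.52)) = exp(1.605 * 0.418710) = exp(0.672030) = 1.95821
SDI = 597 * 1.95821 = 1169.05 ≈ 1169

1169


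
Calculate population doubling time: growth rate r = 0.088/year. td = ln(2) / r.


td = ln(2) / 0.088 = 0.693147 / 0.088 = 7.87667 ≈ 7.9 years

7.9 years


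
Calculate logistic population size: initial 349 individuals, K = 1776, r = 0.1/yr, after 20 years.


(K - N0)/N0 = (1776 - 349)/349 = 1427/349 = 4.08883
r*t = 0.1 * 20 = 2; exp(-2) = 0.135335
4.08883 * 0.135335 = 0.553362
1 + 0.553362 = 1.55336
N = 1776 / 1.55336 = 1143.33 ≈ 1143

1143


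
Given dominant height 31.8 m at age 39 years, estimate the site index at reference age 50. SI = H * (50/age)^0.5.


50/39 = 1.28205
(1.28205)^0.5 = 1.13228
SI = 31.8 * 1.13228 = 36.0065 ≈ 36.0 m

36.0 m


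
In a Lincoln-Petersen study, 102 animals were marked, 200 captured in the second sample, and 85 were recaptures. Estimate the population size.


N = M * C / R = 102 * 200 / 85 = 20400 / 85 = 240

240 individuals


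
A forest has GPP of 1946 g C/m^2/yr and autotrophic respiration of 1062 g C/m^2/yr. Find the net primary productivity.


NPP = GPP - Ra = 1946 - 1062 = 884 g C/m^2/yr

884 g C/m^2/yr


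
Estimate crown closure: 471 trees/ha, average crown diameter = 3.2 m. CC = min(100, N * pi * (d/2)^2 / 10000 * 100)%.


(d/2)^2 = (3.2/2)^2 = 1.6^2 = 2.56
Crown area = 3.141593 * 2.56 = 8.04248 m^2
N * area / 10000 * 100 = 471 * 8.04248 / 10000 * 100 = 37.8801
CC = min(100, 37.8801) = 37.8801 ≈ 37.9%

37.9%


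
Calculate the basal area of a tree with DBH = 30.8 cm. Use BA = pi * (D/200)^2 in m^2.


D/200 = 30.8/200 = 0.154 m
(D/200)^2 = 0.154^2 = 0.023716
BA = 3.141593 * 0.023716 = 0.0745060 ≈ 0.0745 m^2

0.0745 m^2


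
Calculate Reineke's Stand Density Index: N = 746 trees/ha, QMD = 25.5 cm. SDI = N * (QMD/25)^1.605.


QMD/25 = 25.5/25 = 1.02
(1.02)^1.605 = exp(1.605 * ln(1.02)) = exp(1.605 * 0.0198026) = exp(0.0317832) = 1.03229
SDI = 746 * 1.03229 = 770.088 ≈ 770

770


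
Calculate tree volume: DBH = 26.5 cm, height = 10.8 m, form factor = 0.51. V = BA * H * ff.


(D/200)^2 = (26.5/200)^2 = 0.1325^2 = 0.01755625
BA = 3.141593 * 0.01755625 = 0.0551546 m^2
V = 0.0551546 * 10.8 * 0.51 = 0.303792 ≈ 0.304 m^3

0.304 m^3


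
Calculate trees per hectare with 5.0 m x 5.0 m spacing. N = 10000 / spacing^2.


N = 10000 / 5.0^2 = 10000 / 25 = 400.000 ≈ 400 trees/ha

400 trees/ha


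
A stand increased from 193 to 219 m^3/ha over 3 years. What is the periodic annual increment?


PAI = (V2 - V1) / period = (219 - 193) / 3 = 26 / 3 = 8.6667 ≈ 8.67 m^3/ha/yr

8.67 m^3/ha/yr


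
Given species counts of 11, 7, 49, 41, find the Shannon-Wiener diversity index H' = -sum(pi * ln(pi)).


Total N = 11 + 7 + 49 + 41 = 108
Per-species terms:
  p = 11/108 = 0.101852; ln(p) = -2.284234; p*ln(p) = 0.101852 * (-2.284234) = -0.232654
  p = 7/108 = 0.064815; ln(p) = -2.736218; p*ln(p) = 0.064815 * (-2.736218) = -0.177348
  p = 49/108 = 0.453704; ln(p) = -0.790310; p*ln(p) = 0.453704 * (-0.790310) = -0.358567
  p = 41/108 = 0.379630; ln(p) = -0.968558; p*ln(p) = 0.379630 * (-0.968558) = -0.367694
sum(p*ln(p)) = (-0.232654) + (-0.177348) + (-0.358567) + (-0.367694) = -1.136263
H' = -(-1.136263) = 1.136263 ≈ 1.1363

1.1363


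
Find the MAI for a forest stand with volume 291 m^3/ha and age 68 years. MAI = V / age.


MAI = 291 / 68 = 4.2794 ≈ 4.28 m^3/ha/yr

4.28 m^3/ha/yr


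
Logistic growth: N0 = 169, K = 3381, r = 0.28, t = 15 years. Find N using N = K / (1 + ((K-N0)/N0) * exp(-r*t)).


(K - N0)/N0 = (3381 - 169)/169 = 3212/169 = 19.0059
r*t = 0.28 * 15 = 4.2; exp(-4.2) = 0.0149956
19.0059 * 0.0149956 = 0.285005
1 + 0.285005 = 1.28501
N = 3381 / 1.28501 = 2631.11 ≈ 2631

2631


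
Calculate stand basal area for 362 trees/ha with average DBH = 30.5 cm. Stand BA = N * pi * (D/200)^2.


(D/200)^2 = (30.5/200)^2 = 0.1525^2 = 0.02325625
Individual BA = 3.141593 * 0.02325625 = 0.0730617 m^2
Stand BA = 362 * 0.0730617 = 26.4483 ≈ 26.45 m^2/ha

26.45 m^2/ha


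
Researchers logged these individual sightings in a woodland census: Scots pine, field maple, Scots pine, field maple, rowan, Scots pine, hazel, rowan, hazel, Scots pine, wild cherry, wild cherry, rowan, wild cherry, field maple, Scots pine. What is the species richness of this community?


Total individuals logged = 16
Distinct species (count of individuals): Scots pine (5), field maple (3), rowan (3), hazel (2), wild cherry (3)
Species richness = number of distinct species = 5

5


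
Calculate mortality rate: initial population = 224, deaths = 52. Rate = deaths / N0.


Mortality rate = 52 / 224 = 0.232143 ≈ 0.2321

0.2321


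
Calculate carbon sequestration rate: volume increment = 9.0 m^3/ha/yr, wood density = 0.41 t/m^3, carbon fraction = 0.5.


C = 9.0 * 0.41 * 0.5 = 1.845 ≈ 1.85 t C/ha/yr

1.85 t C/ha/yr


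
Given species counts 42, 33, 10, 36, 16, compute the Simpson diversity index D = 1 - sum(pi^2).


Total N = 42 + 33 + 10 + 36 + 16 = 137
Per-species terms:
  p = 42/137 = 0.306569; p^2 = 0.306569^2 = 0.093985
  p = 33/137 = 0.240876; p^2 = 0.240876^2 = 0.058021
  p = 10/137 = 0.072993; p^2 = 0.072993^2 = 0.005328
  p = 36/137 = 0.262774; p^2 = 0.262774^2 = 0.069050
  p = 16/137 = 0.116788; p^2 = 0.116788^2 = 0.013639
sum(p^2) = 0.093985 + 0.058021 + 0.005328 + 0.069050 + 0.013639 = 0.240023
D = 1 - 0.240023 = 0.759977 ≈ 0.7600

0.7600


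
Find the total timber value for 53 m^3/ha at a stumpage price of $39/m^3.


Value = 53 * 39 = $2067/ha

$2067/ha


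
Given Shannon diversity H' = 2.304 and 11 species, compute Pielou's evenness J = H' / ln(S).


ln(11) = 2.39790
J = H' / ln(S) = 2.304 / 2.39790 = 0.960841 ≈ 0.9608

0.9608


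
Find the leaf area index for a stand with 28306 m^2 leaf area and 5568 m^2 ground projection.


LAI = 28306 / 5568 = 5.0837 ≈ 5.08

5.08


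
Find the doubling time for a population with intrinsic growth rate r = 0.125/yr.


td = ln(2) / 0.125 = 0.693147 / 0.125 = 5.54518 ≈ 5.5 years

5.5 years


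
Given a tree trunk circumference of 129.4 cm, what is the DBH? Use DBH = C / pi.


DBH = C / pi = 129.4 / 3.141593 = 41.1893 ≈ 41.19 cm

41.19 cm


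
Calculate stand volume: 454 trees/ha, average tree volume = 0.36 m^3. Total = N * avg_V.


V_stand = 454 * 0.36 = 163.44 ≈ 163.4 m^3/ha

163.4 m^3/ha


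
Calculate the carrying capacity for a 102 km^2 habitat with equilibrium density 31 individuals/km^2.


K = 31 * 102 = 3162 individuals

3162 individuals


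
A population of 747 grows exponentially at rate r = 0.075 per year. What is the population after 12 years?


r*t = 0.075 * 12 = 0.9
exp(0.9) = 2.45960
N = 747 * 2.45960 = 1837.32 ≈ 1837

1837


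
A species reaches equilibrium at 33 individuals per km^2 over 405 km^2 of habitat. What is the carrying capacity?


K = 33 * 405 = 13365 individuals

13365 individuals


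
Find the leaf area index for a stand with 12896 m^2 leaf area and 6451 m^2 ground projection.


LAI = 12896 / 6451 = 1.9991 ≈ 2.00

2.00


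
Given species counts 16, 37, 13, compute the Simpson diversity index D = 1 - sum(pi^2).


Total N = 16 + 37 + 13 = 66
Per-species terms:
  p = 16/66 = 0.242424; p^2 = 0.242424^2 = 0.058769
  p = 37/66 = 0.560606; p^2 = 0.560606^2 = 0.314279
  p = 13/66 = 0.196970; p^2 = 0.196970^2 = 0.038797
sum(p^2) = 0.058769 + 0.314279 + 0.038797 = 0.411845
D = 1 - 0.411845 = 0.588155 ≈ 0.5882

0.5882


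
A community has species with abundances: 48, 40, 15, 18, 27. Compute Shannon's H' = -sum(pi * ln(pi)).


Total N = 48 + 40 + 15 + 18 + 27 = 148
Per-species terms:
  p = 48/148 = 0.324324; ln(p) = -1.126012; p*ln(p) = 0.324324 * (-1.126012) = -0.365193
  p = 40/148 = 0.270270; ln(p) = -1.308334; p*ln(p) = 0.270270 * (-1.308334) = -0.353603
  p = 15/148 = 0.101351; ln(p) = -2.289166; p*ln(p) = 0.101351 * (-2.289166) = -0.232009
  p = 18/148 = 0.121622; ln(p) = -2.106837; p*ln(p) = 0.121622 * (-2.106837) = -0.256238
  p = 27/148 = 0.182432; ln(p) = -1.701378; p*ln(p) = 0.182432 * (-1.701378) = -0.310386
sum(p*ln(p)) = (-0.365193) + (-0.353603) + (-0.232009) + (-0.256238) + (-0.310386) = -1.517429
H' = -(-1.517429) = 1.517429 ≈ 1.5174

1.5174


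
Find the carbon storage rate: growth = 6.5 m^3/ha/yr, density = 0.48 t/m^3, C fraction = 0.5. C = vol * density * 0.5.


C = 6.5 * 0.48 * 0.5 = 1.56 t C/ha/yr

1.56 t C/ha/yr


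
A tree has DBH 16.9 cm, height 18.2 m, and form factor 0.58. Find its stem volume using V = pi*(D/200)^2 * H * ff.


(D/200)^2 = (16.9/200)^2 = 0.0845^2 = 0.00714025
BA = 3.141593 * 0.00714025 = 0.0224318 m^2
V = 0.0224318 * 18.2 * 0.58 = 0.236790 ≈ 0.237 m^3

0.237 m^3


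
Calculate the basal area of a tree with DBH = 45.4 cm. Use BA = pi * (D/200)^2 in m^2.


D/200 = 45.4/200 = 0.227 m
(D/200)^2 = 0.227^2 = 0.051529
BA = 3.141593 * 0.051529 = 0.161883 ≈ 0.1619 m^2

0.1619 m^2


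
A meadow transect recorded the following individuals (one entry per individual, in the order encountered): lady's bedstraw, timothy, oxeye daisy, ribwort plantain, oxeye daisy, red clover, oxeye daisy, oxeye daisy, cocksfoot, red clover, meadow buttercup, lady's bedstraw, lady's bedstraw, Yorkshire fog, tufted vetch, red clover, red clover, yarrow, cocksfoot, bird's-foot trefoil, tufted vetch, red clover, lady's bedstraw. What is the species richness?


Total individuals logged = 23
Distinct species (count of individuals): lady's bedstraw (4), timothy (1), oxeye daisy (4), ribwort plantain (1), red clover (5), cocksfoot (2), meadow buttercup (1), Yorkshire fog (1), tufted vetch (2), yarrow (1), bird's-foot trefoil (1)
Species richness = number of distinct species = 11

11


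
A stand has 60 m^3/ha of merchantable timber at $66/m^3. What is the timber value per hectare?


Value = 60 * 66 = $3960/ha

$3960/ha


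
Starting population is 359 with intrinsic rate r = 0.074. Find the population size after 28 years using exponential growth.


r*t = 0.074 * 28 = 2.072
exp(2.072) = 7.94069
N = 359 * 7.94069 = 2850.71 ≈ 2851

2851


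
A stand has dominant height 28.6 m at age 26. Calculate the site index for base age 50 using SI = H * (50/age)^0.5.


50/26 = 1.92308
(1.92308)^0.5 = 1.38675
SI = 28.6 * 1.38675 = 39.6611 ≈ 39.7 m

39.7 m


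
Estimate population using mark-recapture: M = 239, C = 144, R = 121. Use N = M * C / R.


N = M * C / R = 239 * 144 / 121 = 34416 / 121 = 284.43 ≈ 284

284 individuals


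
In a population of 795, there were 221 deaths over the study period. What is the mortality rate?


Mortality rate = 221 / 795 = 0.277987 ≈ 0.2780

0.2780


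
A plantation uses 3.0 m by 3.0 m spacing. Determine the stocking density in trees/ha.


N = 10000 / 3.0^2 = 10000 / 9 = 1111.11 ≈ 1111 trees/ha

1111 trees/ha


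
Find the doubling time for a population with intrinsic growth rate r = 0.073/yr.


td = ln(2) / 0.073 = 0.693147 / 0.073 = 9.49516 ≈ 9.5 years

9.5 years


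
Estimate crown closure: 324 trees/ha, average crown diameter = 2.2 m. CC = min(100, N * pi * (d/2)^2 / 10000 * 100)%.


(d/2)^2 = (2.2/2)^2 = 1.1^2 = 1.21
Crown area = 3.141593 * 1.21 = 3.80133 m^2
N * area / 10000 * 100 = 324 * 3.80133 / 10000 * 100 = 12.3163
CC = min(100, 12.3163) = 12.3163 ≈ 12.3%

12.3%


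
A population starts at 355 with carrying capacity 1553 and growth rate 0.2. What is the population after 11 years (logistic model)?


(K - N0)/N0 = (1553 - 355)/355 = 1198/355 = 3.37465
r*t = 0.2 * 11 = 2.2; exp(-2.2) = 0.110803
3.37465 * 0.110803 = 0.373921
1 + 0.373921 = 1.37392
N = 1553 / 1.37392 = 1130.34 ≈ 1130

1130


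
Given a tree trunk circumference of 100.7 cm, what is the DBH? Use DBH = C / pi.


DBH = C / pi = 100.7 / 3.141593 = 32.0538 ≈ 32.05 cm

32.05 cm


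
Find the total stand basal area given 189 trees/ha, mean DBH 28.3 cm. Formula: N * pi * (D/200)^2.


(D/200)^2 = (28.3/200)^2 = 0.1415^2 = 0.02002225
Individual BA = 3.141593 * 0.02002225 = 0.0629018 m^2
Stand BA = 189 * 0.0629018 = 11.8884 ≈ 11.89 m^2/ha

11.89 m^2/ha


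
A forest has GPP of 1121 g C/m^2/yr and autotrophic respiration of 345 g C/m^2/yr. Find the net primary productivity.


NPP = GPP - Ra = 1121 - 345 = 776 g C/m^2/yr

776 g C/m^2/yr


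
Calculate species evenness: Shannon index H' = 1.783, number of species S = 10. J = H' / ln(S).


ln(10) = 2.30259
J = H' / ln(S) = 1.783 / 2.30259 = 0.774345 ≈ 0.7743

0.7743


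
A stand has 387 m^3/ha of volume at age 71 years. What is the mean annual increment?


MAI = 387 / 71 = 5.4507 ≈ 5.45 m^3/ha/yr

5.45 m^3/ha/yr


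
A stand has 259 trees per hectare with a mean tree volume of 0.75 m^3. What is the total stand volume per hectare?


V_stand = 259 * 0.75 = 194.25 ≈ 194.3 m^3/ha

194.3 m^3/ha


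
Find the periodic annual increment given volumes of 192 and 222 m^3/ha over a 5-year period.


PAI = (V2 - V1) / period = (222 - 192) / 5 = 30 / 5 = 6.00 m^3/ha/yr

6.00 m^3/ha/yr


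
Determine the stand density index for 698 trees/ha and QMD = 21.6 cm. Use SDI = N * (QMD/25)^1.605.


QMD/25 = 21.6/25 = 0.864
(0.864)^1.605 = exp(1.605 * ln(0.864)) = exp(1.605 * (-0.146183)) = exp(-0.234624) = 0.790868
SDI = 698 * 0.790868 = 552.026 ≈ 552

552


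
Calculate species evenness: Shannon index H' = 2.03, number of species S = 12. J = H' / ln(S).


ln(12) = 2.48491
J = H' / ln(S) = 2.03 / 2.48491 = 0.816931 ≈ 0.8169

0.8169


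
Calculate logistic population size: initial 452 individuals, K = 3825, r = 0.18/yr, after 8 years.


(K - N0)/N0 = (3825 - 452)/452 = 3373/452 = 7.46239
r*t = 0.18 * 8 = 1.44; exp(-1.44) = 0.236928
7.46239 * 0.236928 = 1.76805
1 + 1.76805 = 2.76805
N = 3825 / 2.76805 = 1381.84 ≈ 1382

1382


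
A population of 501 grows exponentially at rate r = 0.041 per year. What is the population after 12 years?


r*t = 0.041 * 12 = 0.492
exp(0.492) = 1.63558
N = 501 * 1.63558 = 819.426 ≈ 819

819


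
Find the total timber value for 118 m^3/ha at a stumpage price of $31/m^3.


Value = 118 * 31 = $3658/ha

$3658/ha


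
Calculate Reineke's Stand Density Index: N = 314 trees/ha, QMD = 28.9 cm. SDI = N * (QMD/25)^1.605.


QMD/25 = 28.9/25 = 1.156
(1.156)^1.605 = exp(1.605 * ln(1.156)) = exp(1.605 * 0.144966) = exp(0.232670) = 1.26196
SDI = 314 * 1.26196 = 396.255 ≈ 396

396


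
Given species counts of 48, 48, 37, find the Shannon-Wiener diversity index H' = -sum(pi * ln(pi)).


Total N = 48 + 48 + 37 = 133
Per-species terms:
  p = 48/133 = 0.360902; ln(p) = -1.019149; p*ln(p) = 0.360902 * (-1.019149) = -0.367813
  p = 48/133 = 0.360902; ln(p) = -1.019149; p*ln(p) = 0.360902 * (-1.019149) = -0.367813
  p = 37/133 = 0.278195; ln(p) = -1.279433; p*ln(p) = 0.278195 * (-1.279433) = -0.355932
sum(p*ln(p)) = (-0.367813) + (-0.367813) + (-0.355932) = -1.091558
H' = -(-1.091558) = 1.091558 ≈ 1.0916

1.0916


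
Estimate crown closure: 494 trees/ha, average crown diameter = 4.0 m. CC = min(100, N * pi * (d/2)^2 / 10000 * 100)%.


(d/2)^2 = (4.0/2)^2 = 2^2 = 4
Crown area = 3.141593 * 4 = 12.5664 m^2
N * area / 10000 * 100 = 494 * 12.5664 / 10000 * 100 = 62.0780
CC = min(100, 62.0780) = 62.0780 ≈ 62.1%

62.1%


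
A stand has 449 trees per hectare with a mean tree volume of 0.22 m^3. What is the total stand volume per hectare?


V_stand = 449 * 0.22 = 98.78 ≈ 98.8 m^3/ha

98.8 m^3/ha


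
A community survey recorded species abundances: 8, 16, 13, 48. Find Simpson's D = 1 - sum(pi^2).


Total N = 8 + 16 + 13 + 48 = 85
Per-species terms:
  p = 8/85 = 0.094118; p^2 = 0.094118^2 = 0.008858
  p = 16/85 = 0.188235; p^2 = 0.188235^2 = 0.035432
  p = 13/85 = 0.152941; p^2 = 0.152941^2 = 0.023391
  p = 48/85 = 0.564706; p^2 = 0.564706^2 = 0.318893
sum(p^2) = 0.008858 + 0.035432 + 0.023391 + 0.318893 = 0.386574
D = 1 - 0.386574 = 0.613426 ≈ 0.6134

0.6134


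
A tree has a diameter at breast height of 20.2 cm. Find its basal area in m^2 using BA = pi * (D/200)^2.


D/200 = 20.2/200 = 0.101 m
(D/200)^2 = 0.101^2 = 0.010201
BA = 3.141593 * 0.010201 = 0.0320474 ≈ 0.0320 m^2

0.0320 m^2


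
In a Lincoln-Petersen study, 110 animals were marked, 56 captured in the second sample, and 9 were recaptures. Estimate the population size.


N = M * C / R = 110 * 56 / 9 = 6160 / 9 = 684.44 ≈ 684

684 individuals


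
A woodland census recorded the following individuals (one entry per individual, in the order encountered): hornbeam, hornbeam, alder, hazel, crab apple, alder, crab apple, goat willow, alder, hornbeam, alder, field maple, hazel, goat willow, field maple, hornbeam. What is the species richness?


Total individuals logged = 16
Distinct species (count of individuals): hornbeam (4), alder (4), hazel (2), crab apple (2), goat willow (2), field maple (2)
Species richness = number of distinct species = 6

6


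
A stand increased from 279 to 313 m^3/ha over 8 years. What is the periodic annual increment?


PAI = (V2 - V1) / period = (313 - 279) / 8 = 34 / 8 = 4.25 m^3/ha/yr

4.25 m^3/ha/yr


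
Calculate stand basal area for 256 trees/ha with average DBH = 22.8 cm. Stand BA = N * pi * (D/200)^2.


(D/200)^2 = (22.8/200)^2 = 0.114^2 = 0.012996
Individual BA = 3.141593 * 0.012996 = 0.0408281 m^2
Stand BA = 256 * 0.0408281 = 10.4520 ≈ 10.45 m^2/ha

10.45 m^2/ha


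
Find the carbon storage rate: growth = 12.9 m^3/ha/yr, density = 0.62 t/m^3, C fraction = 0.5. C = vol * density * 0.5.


C = 12.9 * 0.62 * 0.5 = 3.999 ≈ 4.00 t C/ha/yr

4.00 t C/ha/yr


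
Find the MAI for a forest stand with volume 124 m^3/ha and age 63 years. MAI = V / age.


MAI = 124 / 63 = 1.9683 ≈ 1.97 m^3/ha/yr

1.97 m^3/ha/yr


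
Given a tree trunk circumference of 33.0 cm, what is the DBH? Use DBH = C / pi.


DBH = C / pi = 33.0 / 3.141593 = 10.5042 ≈ 10.50 cm

10.50 cm


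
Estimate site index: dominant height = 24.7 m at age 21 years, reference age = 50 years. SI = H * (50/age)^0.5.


50/21 = 2.38095
(2.38095)^0.5 = 1.54303
SI = 24.7 * 1.54303 = 38.1128 ≈ 38.1 m

38.1 m


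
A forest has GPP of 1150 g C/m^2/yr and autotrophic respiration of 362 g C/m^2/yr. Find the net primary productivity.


NPP = GPP - Ra = 1150 - 362 = 788 g C/m^2/yr

788 g C/m^2/yr


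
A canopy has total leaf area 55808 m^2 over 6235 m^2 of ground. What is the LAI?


LAI = 55808 / 6235 = 8.9508 ≈ 8.95

8.95


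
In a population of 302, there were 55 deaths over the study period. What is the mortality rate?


Mortality rate = 55 / 302 = 0.182119 ≈ 0.1821

0.1821


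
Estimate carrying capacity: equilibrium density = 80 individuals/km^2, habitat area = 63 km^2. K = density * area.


K = 80 * 63 = 5040 individuals

5040 individuals


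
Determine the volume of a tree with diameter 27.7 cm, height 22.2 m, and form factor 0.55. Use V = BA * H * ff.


(D/200)^2 = (27.7/200)^2 = 0.1385^2 = 0.01918225
BA = 3.141593 * 0.01918225 = 0.0602628 m^2
V = 0.0602628 * 22.2 * 0.55 = 0.735809 ≈ 0.736 m^3

0.736 m^3


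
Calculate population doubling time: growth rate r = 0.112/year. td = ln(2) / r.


td = ln(2) / 0.112 = 0.693147 / 0.112 = 6.18881 ≈ 6.2 years

6.2 years


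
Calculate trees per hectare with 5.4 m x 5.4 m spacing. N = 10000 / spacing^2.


N = 10000 / 5.4^2 = 10000 / 29.16 = 342.936 ≈ 343 trees/ha

343 trees/ha


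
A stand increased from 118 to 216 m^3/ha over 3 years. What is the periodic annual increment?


PAI = (V2 - V1) / period = (216 - 118) / 3 = 98 / 3 = 32.6667 ≈ 32.67 m^3/ha/yr

32.67 m^3/ha/yr


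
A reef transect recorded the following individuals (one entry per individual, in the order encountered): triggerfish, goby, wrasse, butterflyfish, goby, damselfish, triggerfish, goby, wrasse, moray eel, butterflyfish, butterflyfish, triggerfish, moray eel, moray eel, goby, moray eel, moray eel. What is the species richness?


Total individuals logged = 18
Distinct species (count of individuals): triggerfish (3), goby (4), wrasse (2), butterflyfish (3), damselfish (1), moray eel (5)
Species richness = number of distinct species = 6

6


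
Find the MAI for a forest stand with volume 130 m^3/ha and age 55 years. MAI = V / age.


MAI = 130 / 55 = 2.3636 ≈ 2.36 m^3/ha/yr

2.36 m^3/ha/yr


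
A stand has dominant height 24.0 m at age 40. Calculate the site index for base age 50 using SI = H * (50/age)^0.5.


50/40 = 1.25000
(1.25000)^0.5 = 1.11803
SI = 24.0 * 1.11803 = 26.8327 ≈ 26.8 m

26.8 m


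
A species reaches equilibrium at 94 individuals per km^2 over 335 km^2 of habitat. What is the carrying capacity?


K = 94 * 335 = 31490 individuals

31490 individuals


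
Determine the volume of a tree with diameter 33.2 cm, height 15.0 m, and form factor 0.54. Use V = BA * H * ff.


(D/200)^2 = (33.2/200)^2 = 0.166^2 = 0.027556
BA = 3.141593 * 0.027556 = 0.0865697 m^2
V = 0.0865697 * 15.0 * 0.54 = 0.701215 ≈ 0.701 m^3

0.701 m^3


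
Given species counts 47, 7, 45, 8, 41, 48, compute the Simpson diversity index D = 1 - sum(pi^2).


Total N = 47 + 7 + 45 + 8 + 41 + 48 = 196
Per-species terms:
  p = 47/196 = 0.239796; p^2 = 0.239796^2 = 0.057502
  p = 7/196 = 0.035714; p^2 = 0.035714^2 = 0.001275
  p = 45/196 = 0.229592; p^2 = 0.229592^2 = 0.052712
  p = 8/196 = 0.040816; p^2 = 0.040816^2 = 0.001666
  p = 41/196 = 0.209184; p^2 = 0.209184^2 = 0.043758
  p = 48/196 = 0.244898; p^2 = 0.244898^2 = 0.059975
sum(p^2) = 0.057502 + 0.001275 + 0.052712 + 0.001666 + 0.043758 + 0.059975 = 0.216888
D = 1 - 0.216888 = 0.783112 ≈ 0.7831

0.7831


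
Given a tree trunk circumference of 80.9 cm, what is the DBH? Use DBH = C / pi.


DBH = C / pi = 80.9 / 3.141593 = 25.7513 ≈ 25.75 cm

25.75 cm


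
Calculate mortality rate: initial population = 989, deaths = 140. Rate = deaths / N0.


Mortality rate = 140 / 989 = 0.141557 ≈ 0.1416

0.1416


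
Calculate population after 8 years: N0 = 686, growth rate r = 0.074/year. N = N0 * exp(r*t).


r*t = 0.074 * 8 = 0.592
exp(0.592) = 1.80760
N = 686 * 1.80760 = 1240.01 ≈ 1240

1240


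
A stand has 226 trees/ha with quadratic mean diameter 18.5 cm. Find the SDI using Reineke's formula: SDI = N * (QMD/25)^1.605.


QMD/25 = 18.5/25 = 0.74
(0.74)^1.605 = exp(1.605 * ln(0.74)) = exp(1.605 * (-0.301105)) = exp(-0.483274) = 0.616761
SDI = 226 * 0.616761 = 139.388 ≈ 139

139


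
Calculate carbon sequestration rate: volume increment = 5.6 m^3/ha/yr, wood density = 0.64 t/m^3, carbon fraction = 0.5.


C = 5.6 * 0.64 * 0.5 = 1.792 ≈ 1.79 t C/ha/yr

1.79 t C/ha/yr


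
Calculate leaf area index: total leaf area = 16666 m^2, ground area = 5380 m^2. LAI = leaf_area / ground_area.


LAI = 16666 / 5380 = 3.0978 ≈ 3.10

3.10


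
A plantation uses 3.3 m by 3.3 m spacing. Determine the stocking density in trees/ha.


N = 10000 / 3.3^2 = 10000 / 10.89 = 918.274 ≈ 918 trees/ha

918 trees/ha


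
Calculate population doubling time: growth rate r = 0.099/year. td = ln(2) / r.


td = ln(2) / 0.099 = 0.693147 / 0.099 = 7.00148 ≈ 7.0 years

7.0 years


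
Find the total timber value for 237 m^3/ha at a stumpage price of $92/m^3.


Value = 237 * 92 = $21804/ha

$21804/ha


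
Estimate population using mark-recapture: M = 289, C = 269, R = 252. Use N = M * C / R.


N = M * C / R = 289 * 269 / 252 = 77741 / 252 = 308.496 ≈ 308

308 individuals


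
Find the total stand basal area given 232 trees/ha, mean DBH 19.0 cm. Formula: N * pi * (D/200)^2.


(D/200)^2 = (19.0/200)^2 = 0.095^2 = 0.009025
Individual BA = 3.141593 * 0.009025 = 0.0283529 m^2
Stand BA = 232 * 0.0283529 = 6.57787 ≈ 6.58 m^2/ha

6.58 m^2/ha


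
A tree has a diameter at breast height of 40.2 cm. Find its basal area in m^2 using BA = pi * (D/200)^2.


D/200 = 40.2/200 = 0.201 m
(D/200)^2 = 0.201^2 = 0.040401
BA = 3.141593 * 0.040401 = 0.126923 ≈ 0.1269 m^2

0.1269 m^2


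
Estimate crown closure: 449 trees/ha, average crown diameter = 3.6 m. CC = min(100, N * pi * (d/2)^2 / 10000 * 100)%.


(d/2)^2 = (3.6/2)^2 = 1.8^2 = 3.24
Crown area = 3.141593 * 3.24 = 10.1788 m^2
N * area / 10000 * 100 = 449 * 10.1788 / 10000 * 100 = 45.7028
CC = min(100, 45.7028) = 45.7028 ≈ 45.7%

45.7%


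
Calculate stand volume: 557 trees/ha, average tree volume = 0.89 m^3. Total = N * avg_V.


V_stand = 557 * 0.89 = 495.73 ≈ 495.7 m^3/ha

495.7 m^3/ha


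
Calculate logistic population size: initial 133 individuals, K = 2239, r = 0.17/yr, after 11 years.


(K - N0)/N0 = (2239 - 133)/133 = 2106/133 = 15.8346
r*t = 0.17 * 11 = 1.87; exp(-1.87) = 0.154124
15.8346 * 0.154124 = 2.44049
1 + 2.44049 = 3.44049
N = 2239 / 3.44049 = 650.779 ≈ 651

651


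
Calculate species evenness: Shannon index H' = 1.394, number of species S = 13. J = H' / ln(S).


ln(13) = 2.56495
J = H' / ln(S) = 1.394 / 2.56495 = 0.543480 ≈ 0.5435

0.5435


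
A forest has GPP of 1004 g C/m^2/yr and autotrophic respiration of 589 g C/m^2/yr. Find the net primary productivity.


NPP = GPP - Ra = 1004 - 589 = 415 g C/m^2/yr

415 g C/m^2/yr


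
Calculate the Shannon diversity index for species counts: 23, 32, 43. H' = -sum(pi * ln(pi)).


Total N = 23 + 32 + 43 = 98
Per-species terms:
  p = 23/98 = 0.234694; ln(p) = -1.449473; p*ln(p) = 0.234694 * (-1.449473) = -0.340183
  p = 32/98 = 0.326531; ln(p) = -1.119230; p*ln(p) = 0.326531 * (-1.119230) = -0.365463
  p = 43/98 = 0.438776; ln(p) = -0.823766; p*ln(p) = 0.438776 * (-0.823766) = -0.361449
sum(p*ln(p)) = (-0.340183) + (-0.365463) + (-0.361449) = -1.067095
H' = -(-1.067095) = 1.067095 ≈ 1.0671

1.0671


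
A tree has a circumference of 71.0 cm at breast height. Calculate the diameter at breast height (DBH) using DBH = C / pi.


DBH = C / pi = 71.0 / 3.141593 = 22.6000 ≈ 22.60 cm

22.60 cm


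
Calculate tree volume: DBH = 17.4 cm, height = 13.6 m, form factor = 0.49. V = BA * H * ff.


(D/200)^2 = (17.4/200)^2 = 0.087^2 = 0.007569
BA = 3.141593 * 0.007569 = 0.0237787 m^2
V = 0.0237787 * 13.6 * 0.49 = 0.158461 ≈ 0.158 m^3

0.158 m^3


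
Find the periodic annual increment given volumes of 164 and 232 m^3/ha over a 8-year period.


PAI = (V2 - V1) / period = (232 - 164) / 8 = 68 / 8 = 8.50 m^3/ha/yr

8.50 m^3/ha/yr


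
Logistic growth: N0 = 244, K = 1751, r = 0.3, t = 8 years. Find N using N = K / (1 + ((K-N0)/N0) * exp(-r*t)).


(K - N0)/N0 = (1751 - 244)/244 = 1507/244 = 6.17623
r*t = 0.3 * 8 = 2.4; exp(-2.4) = 0.0907180
6.17623 * 0.0907180 = 0.560295
1 + 0.560295 = 1.56030
N = 1751 / 1.56030 = 1122.22 ≈ 1122

1122


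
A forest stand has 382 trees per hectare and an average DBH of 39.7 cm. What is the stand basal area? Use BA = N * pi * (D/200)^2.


(D/200)^2 = (39.7/200)^2 = 0.1985^2 = 0.03940225
Individual BA = 3.141593 * 0.03940225 = 0.123786 m^2
Stand BA = 382 * 0.123786 = 47.2863 ≈ 47.29 m^2/ha

47.29 m^2/ha


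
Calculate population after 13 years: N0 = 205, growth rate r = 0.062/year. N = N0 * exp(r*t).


r*t = 0.062 * 13 = 0.806
exp(0.806) = 2.23893
N = 205 * 2.23893 = 458.981 ≈ 459

459


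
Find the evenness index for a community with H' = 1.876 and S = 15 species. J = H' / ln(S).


ln(15) = 2.70805
J = H' / ln(S) = 1.876 / 2.70805 = 0.692749 ≈ 0.6927

0.6927


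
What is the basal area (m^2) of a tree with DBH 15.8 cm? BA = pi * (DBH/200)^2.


D/200 = 15.8/200 = 0.079 m
(D/200)^2 = 0.079^2 = 0.006241
BA = 3.141593 * 0.006241 = 0.0196067 ≈ 0.0196 m^2

0.0196 m^2


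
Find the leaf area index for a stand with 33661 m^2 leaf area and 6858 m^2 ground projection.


LAI = 33661 / 6858 = 4.9083 ≈ 4.91

4.91


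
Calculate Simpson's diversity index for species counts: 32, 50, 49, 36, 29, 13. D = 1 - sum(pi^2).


Total N = 32 + 50 + 49 + 36 + 29 + 13 = 209
Per-species terms:
  p = 32/209 = 0.153110; p^2 = 0.153110^2 = 0.023443
  p = 50/209 = 0.239234; p^2 = 0.239234^2 = 0.057233
  p = 49/209 = 0.234450; p^2 = 0.234450^2 = 0.054967
  p = 36/209 = 0.172249; p^2 = 0.172249^2 = 0.029670
  p = 29/209 = 0.138756; p^2 = 0.138756^2 = 0.019253
  p = 13/209 = 0.062201; p^2 = 0.062201^2 = 0.003869
sum(p^2) = 0.023443 + 0.057233 + 0.054967 + 0.029670 + 0.019253 + 0.003869 = 0.188435
D = 1 - 0.188435 = 0.811565 ≈ 0.8116

0.8116


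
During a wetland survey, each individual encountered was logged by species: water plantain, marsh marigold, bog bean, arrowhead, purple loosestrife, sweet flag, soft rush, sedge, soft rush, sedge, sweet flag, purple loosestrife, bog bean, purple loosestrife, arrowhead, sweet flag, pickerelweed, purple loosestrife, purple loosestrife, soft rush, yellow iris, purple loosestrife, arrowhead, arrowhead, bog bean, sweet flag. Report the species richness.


Total individuals logged = 26
Distinct species (count of individuals): water plantain (1), marsh marigold (1), bog bean (3), arrowhead (4), purple loosestrife (6), sweet flag (4), soft rush (3), sedge (2), pickerelweed (1), yellow iris (1)
Species richness = number of distinct species = 10

10


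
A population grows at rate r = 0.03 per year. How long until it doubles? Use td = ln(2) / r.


td = ln(2) / 0.03 = 0.693147 / 0.03 = 23.1049 ≈ 23.1 years

23.1 years


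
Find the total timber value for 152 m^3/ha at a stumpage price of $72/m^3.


Value = 152 * 72 = $10944/ha

$10944/ha


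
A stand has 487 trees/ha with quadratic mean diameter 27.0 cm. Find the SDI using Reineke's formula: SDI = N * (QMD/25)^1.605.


QMD/25 = 27.0/25 = 1.08
(1.08)^1.605 = exp(1.605 * ln(1.08)) = exp(1.605 * 0.0769610) = exp(0.123522) = 1.13147
SDI = 487 * 1.13147 = 551.026 ≈ 551

551


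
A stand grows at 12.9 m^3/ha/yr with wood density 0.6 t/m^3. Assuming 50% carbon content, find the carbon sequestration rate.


C = 12.9 * 0.6 * 0.5 = 3.87 t C/ha/yr

3.87 t C/ha/yr


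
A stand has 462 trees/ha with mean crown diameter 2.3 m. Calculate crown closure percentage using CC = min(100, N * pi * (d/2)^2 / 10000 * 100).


(d/2)^2 = (2.3/2)^2 = 1.15^2 = 1.3225
Crown area = 3.141593 * 1.3225 = 4.15476 m^2
N * area / 10000 * 100 = 462 * 4.15476 / 10000 * 100 = 19.1950
CC = min(100, 19.1950) = 19.1950 ≈ 19.2%

19.2%


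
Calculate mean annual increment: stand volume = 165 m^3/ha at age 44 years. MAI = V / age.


MAI = 165 / 44 = 3.75 m^3/ha/yr

3.75 m^3/ha/yr


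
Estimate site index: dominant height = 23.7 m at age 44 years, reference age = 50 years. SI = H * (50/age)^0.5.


50/44 = 1.13636
(1.13636)^0.5 = 1.06600
SI = 23.7 * 1.06600 = 25.2642 ≈ 25.3 m

25.3 m


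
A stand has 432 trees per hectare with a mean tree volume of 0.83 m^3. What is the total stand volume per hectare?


V_stand = 432 * 0.83 = 358.56 ≈ 358.6 m^3/ha

358.6 m^3/ha


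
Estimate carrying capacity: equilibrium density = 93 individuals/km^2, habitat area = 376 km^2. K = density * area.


K = 93 * 376 = 34968 individuals

34968 individuals


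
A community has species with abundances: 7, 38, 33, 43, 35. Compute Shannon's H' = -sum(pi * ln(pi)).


Total N = 7 + 38 + 33 + 43 + 35 = 156
Per-species terms:
  p = 7/156 = 0.044872; ln(p) = -3.103941; p*ln(p) = 0.044872 * (-3.103941) = -0.139280
  p = 38/156 = 0.243590; ln(p) = -1.412269; p*ln(p) = 0.243590 * (-1.412269) = -0.344015
  p = 33/156 = 0.211538; ln(p) = -1.553351; p*ln(p) = 0.211538 * (-1.553351) = -0.328593
  p = 43/156 = 0.275641; ln(p) = -1.288656; p*ln(p) = 0.275641 * (-1.288656) = -0.355206
  p = 35/156 = 0.224359; ln(p) = -1.494508; p*ln(p) = 0.224359 * (-1.494508) = -0.335306
sum(p*ln(p)) = (-0.139280) + (-0.344015) + (-0.328593) + (-0.355206) + (-0.335306) = -1.502400
H' = -(-1.502400) = 1.502400 ≈ 1.5024

1.5024


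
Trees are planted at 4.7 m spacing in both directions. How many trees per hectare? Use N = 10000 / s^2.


N = 10000 / 4.7^2 = 10000 / 22.09 = 452.694 ≈ 453 trees/ha

453 trees/ha


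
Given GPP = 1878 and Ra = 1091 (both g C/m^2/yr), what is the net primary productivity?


NPP = GPP - Ra = 1878 - 1091 = 787 g C/m^2/yr

787 g C/m^2/yr


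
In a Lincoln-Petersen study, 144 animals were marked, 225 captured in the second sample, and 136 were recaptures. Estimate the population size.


N = M * C / R = 144 * 225 / 136 = 32400 / 136 = 238.24 ≈ 238

238 individuals


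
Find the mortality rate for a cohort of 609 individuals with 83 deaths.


Mortality rate = 83 / 609 = 0.136289 ≈ 0.1363

0.1363


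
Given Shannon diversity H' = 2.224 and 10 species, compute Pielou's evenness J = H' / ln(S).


ln(10) = 2.30259
J = H' / ln(S) = 2.224 / 2.30259 = 0.965869 ≈ 0.9659

0.9659


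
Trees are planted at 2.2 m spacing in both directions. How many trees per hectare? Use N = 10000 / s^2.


N = 10000 / 2.2^2 = 10000 / 4.84 = 2066.12 ≈ 2066 trees/ha

2066 trees/ha


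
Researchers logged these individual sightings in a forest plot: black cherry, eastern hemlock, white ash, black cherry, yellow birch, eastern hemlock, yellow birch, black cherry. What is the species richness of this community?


Total individuals logged = 8
Distinct species (count of individuals): black cherry (3), eastern hemlock (2), white ash (1), yellow birch (2)
Species richness = number of distinct species = 4

4


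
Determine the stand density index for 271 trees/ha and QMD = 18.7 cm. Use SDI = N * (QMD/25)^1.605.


QMD/25 = 18.7/25 = 0.748
(0.748)^1.605 = exp(1.605 * ln(0.748)) = exp(1.605 * (-0.290352)) = exp(-0.466015) = 0.627498
SDI = 271 * 0.627498 = 170.052 ≈ 170

170


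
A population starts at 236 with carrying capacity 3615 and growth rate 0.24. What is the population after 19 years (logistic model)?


(K - N0)/N0 = (3615 - 236)/236 = 3379/236 = 14.3178
r*t = 0.24 * 19 = 4.56; exp(-4.56) = 0.0104621
14.3178 * 0.0104621 = 0.149794
1 + 0.149794 = 1.14979
N = 3615 / 1.14979 = 3144.05 ≈ 3144

3144
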